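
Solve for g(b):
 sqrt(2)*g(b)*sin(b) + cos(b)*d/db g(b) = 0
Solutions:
 g(b) = C1*cos(b)^(sqrt(2))


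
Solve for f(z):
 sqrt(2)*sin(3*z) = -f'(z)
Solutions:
 f(z) = C1 + sqrt(2)*cos(3*z)/3


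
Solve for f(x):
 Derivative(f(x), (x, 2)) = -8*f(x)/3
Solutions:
 f(x) = C1*sin(2*sqrt(6)*x/3) + C2*cos(2*sqrt(6)*x/3)


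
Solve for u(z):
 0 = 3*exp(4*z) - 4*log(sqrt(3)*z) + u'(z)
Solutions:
 u(z) = C1 + 4*z*log(z) + 2*z*(-2 + log(3)) - 3*exp(4*z)/4


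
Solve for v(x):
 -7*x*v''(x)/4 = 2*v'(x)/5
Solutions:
 v(x) = C1 + C2*x^(27/35)


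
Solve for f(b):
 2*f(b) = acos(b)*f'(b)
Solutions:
 f(b) = C1*exp(2*Integral(1/acos(b), b))


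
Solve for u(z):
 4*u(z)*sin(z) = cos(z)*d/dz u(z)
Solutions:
 u(z) = C1/cos(z)^4


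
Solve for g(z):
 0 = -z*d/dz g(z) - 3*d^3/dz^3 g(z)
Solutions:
 g(z) = C1 + Integral(C2*airyai(-3^(2/3)*z/3) + C3*airybi(-3^(2/3)*z/3), z)


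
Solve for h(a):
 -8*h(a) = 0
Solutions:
 h(a) = 0


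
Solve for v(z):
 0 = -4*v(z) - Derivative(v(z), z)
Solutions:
 v(z) = C1*exp(-4*z)


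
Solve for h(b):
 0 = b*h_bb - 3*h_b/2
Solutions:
 h(b) = C1 + C2*b^(5/2)


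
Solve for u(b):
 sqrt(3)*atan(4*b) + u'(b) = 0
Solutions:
 u(b) = C1 - sqrt(3)*(b*atan(4*b) - log(16*b^2 + 1)/8)


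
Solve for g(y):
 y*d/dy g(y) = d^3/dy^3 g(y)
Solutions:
 g(y) = C1 + Integral(C2*airyai(y) + C3*airybi(y), y)


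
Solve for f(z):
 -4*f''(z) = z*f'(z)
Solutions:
 f(z) = C1 + C2*erf(sqrt(2)*z/4)


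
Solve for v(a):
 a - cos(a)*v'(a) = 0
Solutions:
 v(a) = C1 + Integral(a/cos(a), a)


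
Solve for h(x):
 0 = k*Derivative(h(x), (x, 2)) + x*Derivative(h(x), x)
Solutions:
 h(x) = C1 + C2*sqrt(k)*erf(sqrt(2)*x*sqrt(1/k)/2)


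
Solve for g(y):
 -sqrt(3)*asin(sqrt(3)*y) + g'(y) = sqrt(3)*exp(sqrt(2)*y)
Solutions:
 g(y) = C1 + sqrt(3)*(y*asin(sqrt(3)*y) + sqrt(3)*sqrt(1 - 3*y^2)/3) + sqrt(6)*exp(sqrt(2)*y)/2


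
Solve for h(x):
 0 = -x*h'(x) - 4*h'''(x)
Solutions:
 h(x) = C1 + Integral(C2*airyai(-2^(1/3)*x/2) + C3*airybi(-2^(1/3)*x/2), x)


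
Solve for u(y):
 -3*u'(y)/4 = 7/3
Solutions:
 u(y) = C1 - 28*y/9


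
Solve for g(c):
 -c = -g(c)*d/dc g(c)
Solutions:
 g(c) = -sqrt(C1 + c^2)
 g(c) = sqrt(C1 + c^2)


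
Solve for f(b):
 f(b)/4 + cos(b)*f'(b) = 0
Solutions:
 f(b) = C1*(sin(b) - 1)^(1/8)/(sin(b) + 1)^(1/8)


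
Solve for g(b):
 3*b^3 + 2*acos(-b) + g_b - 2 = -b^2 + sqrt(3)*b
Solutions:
 g(b) = C1 - 3*b^4/4 - b^3/3 + sqrt(3)*b^2/2 - 2*b*acos(-b) + 2*b - 2*sqrt(1 - b^2)


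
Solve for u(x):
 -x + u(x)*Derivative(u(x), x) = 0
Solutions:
 u(x) = -sqrt(C1 + x^2)
 u(x) = sqrt(C1 + x^2)


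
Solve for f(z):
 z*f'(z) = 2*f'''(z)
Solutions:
 f(z) = C1 + Integral(C2*airyai(2^(2/3)*z/2) + C3*airybi(2^(2/3)*z/2), z)


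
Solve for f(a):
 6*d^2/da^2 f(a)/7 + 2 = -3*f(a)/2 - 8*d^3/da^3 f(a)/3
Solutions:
 f(a) = C1*exp(a*(-6 + 3*3^(1/3)/(14*sqrt(2422) + 689)^(1/3) + 3^(2/3)*(14*sqrt(2422) + 689)^(1/3))/56)*sin(3*3^(1/6)*a*(-(14*sqrt(2422) + 689)^(1/3) + 3^(2/3)/(14*sqrt(2422) + 689)^(1/3))/56) + C2*exp(a*(-6 + 3*3^(1/3)/(14*sqrt(2422) + 689)^(1/3) + 3^(2/3)*(14*sqrt(2422) + 689)^(1/3))/56)*cos(3*3^(1/6)*a*(-(14*sqrt(2422) + 689)^(1/3) + 3^(2/3)/(14*sqrt(2422) + 689)^(1/3))/56) + C3*exp(-a*(3*3^(1/3)/(14*sqrt(2422) + 689)^(1/3) + 3 + 3^(2/3)*(14*sqrt(2422) + 689)^(1/3))/28) - 4/3


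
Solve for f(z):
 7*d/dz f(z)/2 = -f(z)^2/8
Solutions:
 f(z) = 28/(C1 + z)


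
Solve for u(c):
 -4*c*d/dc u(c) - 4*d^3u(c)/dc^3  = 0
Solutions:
 u(c) = C1 + Integral(C2*airyai(-c) + C3*airybi(-c), c)


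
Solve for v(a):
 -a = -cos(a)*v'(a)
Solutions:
 v(a) = C1 + Integral(a/cos(a), a)


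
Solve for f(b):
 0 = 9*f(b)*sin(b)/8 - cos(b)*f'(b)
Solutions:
 f(b) = C1/cos(b)^(9/8)


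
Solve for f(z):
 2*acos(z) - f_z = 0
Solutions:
 f(z) = C1 + 2*z*acos(z) - 2*sqrt(1 - z^2)


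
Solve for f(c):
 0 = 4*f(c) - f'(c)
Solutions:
 f(c) = C1*exp(4*c)


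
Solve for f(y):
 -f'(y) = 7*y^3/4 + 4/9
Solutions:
 f(y) = C1 - 7*y^4/16 - 4*y/9


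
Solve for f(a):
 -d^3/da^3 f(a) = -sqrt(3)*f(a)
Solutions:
 f(a) = C3*exp(3^(1/6)*a) + (C1*sin(3^(2/3)*a/2) + C2*cos(3^(2/3)*a/2))*exp(-3^(1/6)*a/2)


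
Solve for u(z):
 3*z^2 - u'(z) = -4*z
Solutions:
 u(z) = C1 + z^3 + 2*z^2


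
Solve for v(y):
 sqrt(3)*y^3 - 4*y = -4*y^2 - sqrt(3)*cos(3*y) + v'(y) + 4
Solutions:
 v(y) = C1 + sqrt(3)*y^4/4 + 4*y^3/3 - 2*y^2 - 4*y + sqrt(3)*sin(3*y)/3


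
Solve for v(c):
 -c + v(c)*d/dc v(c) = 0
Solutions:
 v(c) = -sqrt(C1 + c^2)
 v(c) = sqrt(C1 + c^2)


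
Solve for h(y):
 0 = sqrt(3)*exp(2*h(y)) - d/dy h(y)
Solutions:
 h(y) = log(-sqrt(-1/(C1 + sqrt(3)*y))) - log(2)/2
 h(y) = log(-1/(C1 + sqrt(3)*y))/2 - log(2)/2


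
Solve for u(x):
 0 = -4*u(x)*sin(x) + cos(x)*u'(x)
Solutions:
 u(x) = C1/cos(x)^4


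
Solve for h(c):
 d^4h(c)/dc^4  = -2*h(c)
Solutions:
 h(c) = (C1*sin(2^(3/4)*c/2) + C2*cos(2^(3/4)*c/2))*exp(-2^(3/4)*c/2) + (C3*sin(2^(3/4)*c/2) + C4*cos(2^(3/4)*c/2))*exp(2^(3/4)*c/2)


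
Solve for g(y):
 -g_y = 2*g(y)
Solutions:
 g(y) = C1*exp(-2*y)


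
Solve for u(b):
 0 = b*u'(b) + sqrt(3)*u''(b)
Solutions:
 u(b) = C1 + C2*erf(sqrt(2)*3^(3/4)*b/6)


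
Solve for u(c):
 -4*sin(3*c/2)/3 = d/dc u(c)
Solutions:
 u(c) = C1 + 8*cos(3*c/2)/9


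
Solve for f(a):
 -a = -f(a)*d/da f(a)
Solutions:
 f(a) = -sqrt(C1 + a^2)
 f(a) = sqrt(C1 + a^2)


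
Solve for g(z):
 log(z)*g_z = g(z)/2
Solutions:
 g(z) = C1*exp(li(z)/2)


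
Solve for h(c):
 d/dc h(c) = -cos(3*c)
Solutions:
 h(c) = C1 - sin(3*c)/3


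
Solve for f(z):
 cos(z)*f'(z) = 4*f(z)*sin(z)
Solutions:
 f(z) = C1/cos(z)^4


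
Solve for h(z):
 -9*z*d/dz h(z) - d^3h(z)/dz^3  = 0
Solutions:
 h(z) = C1 + Integral(C2*airyai(-3^(2/3)*z) + C3*airybi(-3^(2/3)*z), z)


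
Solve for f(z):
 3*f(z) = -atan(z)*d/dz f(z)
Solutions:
 f(z) = C1*exp(-3*Integral(1/atan(z), z))


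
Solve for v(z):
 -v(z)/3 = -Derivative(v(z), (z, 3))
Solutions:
 v(z) = C3*exp(3^(2/3)*z/3) + (C1*sin(3^(1/6)*z/2) + C2*cos(3^(1/6)*z/2))*exp(-3^(2/3)*z/6)


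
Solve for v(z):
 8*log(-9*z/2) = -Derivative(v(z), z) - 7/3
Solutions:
 v(z) = C1 - 8*z*log(-z) + z*(-16*log(3) + 8*log(2) + 17/3)


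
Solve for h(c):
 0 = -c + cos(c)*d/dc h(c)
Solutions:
 h(c) = C1 + Integral(c/cos(c), c)


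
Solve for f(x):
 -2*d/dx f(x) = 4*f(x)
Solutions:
 f(x) = C1*exp(-2*x)


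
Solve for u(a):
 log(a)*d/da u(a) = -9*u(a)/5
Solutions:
 u(a) = C1*exp(-9*li(a)/5)


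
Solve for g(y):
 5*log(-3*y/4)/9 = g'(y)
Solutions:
 g(y) = C1 + 5*y*log(-y)/9 + 5*y*(-2*log(2) - 1 + log(3))/9


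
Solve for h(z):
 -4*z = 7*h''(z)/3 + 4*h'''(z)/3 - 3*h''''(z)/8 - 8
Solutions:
 h(z) = C1 + C2*z + C3*exp(2*z*(8 - sqrt(190))/9) + C4*exp(2*z*(8 + sqrt(190))/9) - 2*z^3/7 + 108*z^2/49


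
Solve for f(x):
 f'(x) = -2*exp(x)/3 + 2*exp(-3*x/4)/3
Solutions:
 f(x) = C1 - 2*exp(x)/3 - 8*exp(-3*x/4)/9


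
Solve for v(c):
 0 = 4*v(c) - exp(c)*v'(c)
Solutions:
 v(c) = C1*exp(-4*exp(-c))


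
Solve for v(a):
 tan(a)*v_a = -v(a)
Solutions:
 v(a) = C1/sin(a)


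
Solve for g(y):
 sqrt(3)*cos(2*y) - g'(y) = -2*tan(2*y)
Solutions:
 g(y) = C1 - log(cos(2*y)) + sqrt(3)*sin(2*y)/2


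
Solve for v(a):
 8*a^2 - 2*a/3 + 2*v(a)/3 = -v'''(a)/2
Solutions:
 v(a) = C3*exp(-6^(2/3)*a/3) - 12*a^2 + a + (C1*sin(2^(2/3)*3^(1/6)*a/2) + C2*cos(2^(2/3)*3^(1/6)*a/2))*exp(6^(2/3)*a/6)


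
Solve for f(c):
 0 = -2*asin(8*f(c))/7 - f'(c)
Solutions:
 Integral(1/asin(8*_y), (_y, f(c))) = C1 - 2*c/7


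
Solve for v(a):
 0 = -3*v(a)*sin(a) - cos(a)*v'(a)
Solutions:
 v(a) = C1*cos(a)^3


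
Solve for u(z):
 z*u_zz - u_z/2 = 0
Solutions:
 u(z) = C1 + C2*z^(3/2)


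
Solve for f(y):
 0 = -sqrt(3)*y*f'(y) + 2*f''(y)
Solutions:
 f(y) = C1 + C2*erfi(3^(1/4)*y/2)


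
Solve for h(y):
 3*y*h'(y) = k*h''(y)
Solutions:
 h(y) = C1 + C2*erf(sqrt(6)*y*sqrt(-1/k)/2)/sqrt(-1/k)


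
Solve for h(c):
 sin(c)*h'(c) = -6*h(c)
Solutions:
 h(c) = C1*(cos(c)^3 + 3*cos(c)^2 + 3*cos(c) + 1)/(cos(c)^3 - 3*cos(c)^2 + 3*cos(c) - 1)


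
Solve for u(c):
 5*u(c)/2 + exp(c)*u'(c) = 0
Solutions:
 u(c) = C1*exp(5*exp(-c)/2)


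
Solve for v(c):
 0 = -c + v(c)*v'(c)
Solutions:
 v(c) = -sqrt(C1 + c^2)
 v(c) = sqrt(C1 + c^2)


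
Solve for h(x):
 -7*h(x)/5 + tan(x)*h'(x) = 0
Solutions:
 h(x) = C1*sin(x)^(7/5)


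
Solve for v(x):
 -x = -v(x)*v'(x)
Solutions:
 v(x) = -sqrt(C1 + x^2)
 v(x) = sqrt(C1 + x^2)


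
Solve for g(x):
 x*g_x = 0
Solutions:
 g(x) = C1


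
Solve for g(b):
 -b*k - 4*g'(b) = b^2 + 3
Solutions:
 g(b) = C1 - b^3/12 - b^2*k/8 - 3*b/4


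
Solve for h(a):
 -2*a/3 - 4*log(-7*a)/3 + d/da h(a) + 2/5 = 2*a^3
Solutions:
 h(a) = C1 + a^4/2 + a^2/3 + 4*a*log(-a)/3 + 2*a*(-13 + 10*log(7))/15


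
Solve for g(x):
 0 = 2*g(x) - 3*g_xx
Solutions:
 g(x) = C1*exp(-sqrt(6)*x/3) + C2*exp(sqrt(6)*x/3)


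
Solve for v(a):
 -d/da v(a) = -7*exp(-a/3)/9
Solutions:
 v(a) = C1 - 7*exp(-a/3)/3


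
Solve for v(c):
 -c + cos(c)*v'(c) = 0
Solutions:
 v(c) = C1 + Integral(c/cos(c), c)


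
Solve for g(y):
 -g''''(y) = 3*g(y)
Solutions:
 g(y) = (C1*sin(sqrt(2)*3^(1/4)*y/2) + C2*cos(sqrt(2)*3^(1/4)*y/2))*exp(-sqrt(2)*3^(1/4)*y/2) + (C3*sin(sqrt(2)*3^(1/4)*y/2) + C4*cos(sqrt(2)*3^(1/4)*y/2))*exp(sqrt(2)*3^(1/4)*y/2)


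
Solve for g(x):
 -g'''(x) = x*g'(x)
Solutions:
 g(x) = C1 + Integral(C2*airyai(-x) + C3*airybi(-x), x)


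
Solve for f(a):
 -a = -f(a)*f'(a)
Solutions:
 f(a) = -sqrt(C1 + a^2)
 f(a) = sqrt(C1 + a^2)


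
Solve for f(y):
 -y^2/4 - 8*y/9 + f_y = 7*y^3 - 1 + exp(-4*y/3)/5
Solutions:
 f(y) = C1 + 7*y^4/4 + y^3/12 + 4*y^2/9 - y - 3*exp(-4*y/3)/20


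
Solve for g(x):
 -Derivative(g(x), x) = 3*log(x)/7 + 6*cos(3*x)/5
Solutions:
 g(x) = C1 - 3*x*log(x)/7 + 3*x/7 - 2*sin(3*x)/5


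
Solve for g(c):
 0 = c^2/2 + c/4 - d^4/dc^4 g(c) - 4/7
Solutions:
 g(c) = C1 + C2*c + C3*c^2 + C4*c^3 + c^6/720 + c^5/480 - c^4/42


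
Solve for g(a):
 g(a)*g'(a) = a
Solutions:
 g(a) = -sqrt(C1 + a^2)
 g(a) = sqrt(C1 + a^2)


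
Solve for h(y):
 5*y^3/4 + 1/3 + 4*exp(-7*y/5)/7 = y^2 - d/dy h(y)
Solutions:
 h(y) = C1 - 5*y^4/16 + y^3/3 - y/3 + 20*exp(-7*y/5)/49


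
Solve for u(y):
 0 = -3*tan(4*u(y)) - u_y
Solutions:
 u(y) = -asin(C1*exp(-12*y))/4 + pi/4
 u(y) = asin(C1*exp(-12*y))/4


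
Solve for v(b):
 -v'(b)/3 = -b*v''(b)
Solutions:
 v(b) = C1 + C2*b^(4/3)


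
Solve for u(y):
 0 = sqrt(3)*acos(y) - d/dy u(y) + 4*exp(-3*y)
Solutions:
 u(y) = C1 + sqrt(3)*y*acos(y) - sqrt(3)*sqrt(1 - y^2) - 4*exp(-3*y)/3


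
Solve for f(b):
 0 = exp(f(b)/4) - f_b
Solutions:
 f(b) = 4*log(-1/(C1 + b)) + 8*log(2)


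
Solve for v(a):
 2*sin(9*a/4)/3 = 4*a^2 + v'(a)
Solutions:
 v(a) = C1 - 4*a^3/3 - 8*cos(9*a/4)/27


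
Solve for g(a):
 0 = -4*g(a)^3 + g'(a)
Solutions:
 g(a) = -sqrt(2)*sqrt(-1/(C1 + 4*a))/2
 g(a) = sqrt(2)*sqrt(-1/(C1 + 4*a))/2


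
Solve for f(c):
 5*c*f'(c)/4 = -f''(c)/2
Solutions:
 f(c) = C1 + C2*erf(sqrt(5)*c/2)


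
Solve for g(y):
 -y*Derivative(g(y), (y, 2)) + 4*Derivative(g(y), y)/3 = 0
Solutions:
 g(y) = C1 + C2*y^(7/3)


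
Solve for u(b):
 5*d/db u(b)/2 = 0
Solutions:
 u(b) = C1


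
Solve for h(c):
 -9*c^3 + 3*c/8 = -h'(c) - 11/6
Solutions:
 h(c) = C1 + 9*c^4/4 - 3*c^2/16 - 11*c/6


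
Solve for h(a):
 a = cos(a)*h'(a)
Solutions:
 h(a) = C1 + Integral(a/cos(a), a)


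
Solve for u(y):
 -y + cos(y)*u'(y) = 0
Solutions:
 u(y) = C1 + Integral(y/cos(y), y)


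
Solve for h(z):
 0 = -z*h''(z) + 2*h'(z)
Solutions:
 h(z) = C1 + C2*z^3


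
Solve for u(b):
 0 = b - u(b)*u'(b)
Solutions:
 u(b) = -sqrt(C1 + b^2)
 u(b) = sqrt(C1 + b^2)


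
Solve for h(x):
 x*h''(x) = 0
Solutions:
 h(x) = C1 + C2*x


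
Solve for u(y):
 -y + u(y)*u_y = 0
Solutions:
 u(y) = -sqrt(C1 + y^2)
 u(y) = sqrt(C1 + y^2)


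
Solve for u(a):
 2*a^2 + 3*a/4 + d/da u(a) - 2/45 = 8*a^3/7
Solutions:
 u(a) = C1 + 2*a^4/7 - 2*a^3/3 - 3*a^2/8 + 2*a/45


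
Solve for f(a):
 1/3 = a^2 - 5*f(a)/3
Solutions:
 f(a) = 3*a^2/5 - 1/5


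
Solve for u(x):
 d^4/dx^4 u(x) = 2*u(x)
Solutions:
 u(x) = C1*exp(-2^(1/4)*x) + C2*exp(2^(1/4)*x) + C3*sin(2^(1/4)*x) + C4*cos(2^(1/4)*x)


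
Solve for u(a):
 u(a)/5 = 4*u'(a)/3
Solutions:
 u(a) = C1*exp(3*a/20)


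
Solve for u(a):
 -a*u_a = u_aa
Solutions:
 u(a) = C1 + C2*erf(sqrt(2)*a/2)


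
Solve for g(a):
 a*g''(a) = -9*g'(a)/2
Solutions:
 g(a) = C1 + C2/a^(7/2)


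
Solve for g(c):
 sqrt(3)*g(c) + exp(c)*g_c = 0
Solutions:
 g(c) = C1*exp(sqrt(3)*exp(-c))


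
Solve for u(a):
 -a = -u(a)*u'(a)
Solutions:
 u(a) = -sqrt(C1 + a^2)
 u(a) = sqrt(C1 + a^2)


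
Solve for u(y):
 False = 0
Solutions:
 u(y) = C1 + zoo*y - 5*log(cos(3*y/4))/3


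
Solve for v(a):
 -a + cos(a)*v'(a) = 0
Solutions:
 v(a) = C1 + Integral(a/cos(a), a)


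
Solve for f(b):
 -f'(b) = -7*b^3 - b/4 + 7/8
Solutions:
 f(b) = C1 + 7*b^4/4 + b^2/8 - 7*b/8


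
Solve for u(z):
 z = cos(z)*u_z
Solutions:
 u(z) = C1 + Integral(z/cos(z), z)


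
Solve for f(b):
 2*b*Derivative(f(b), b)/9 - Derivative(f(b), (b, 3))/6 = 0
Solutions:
 f(b) = C1 + Integral(C2*airyai(6^(2/3)*b/3) + C3*airybi(6^(2/3)*b/3), b)


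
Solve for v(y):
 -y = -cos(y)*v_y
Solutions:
 v(y) = C1 + Integral(y/cos(y), y)


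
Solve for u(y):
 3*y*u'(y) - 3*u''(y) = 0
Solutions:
 u(y) = C1 + C2*erfi(sqrt(2)*y/2)


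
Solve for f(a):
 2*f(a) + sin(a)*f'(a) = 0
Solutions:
 f(a) = C1*(cos(a) + 1)/(cos(a) - 1)


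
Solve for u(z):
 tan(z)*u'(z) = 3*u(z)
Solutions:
 u(z) = C1*sin(z)^3


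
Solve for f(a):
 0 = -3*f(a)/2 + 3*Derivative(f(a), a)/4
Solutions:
 f(a) = C1*exp(2*a)


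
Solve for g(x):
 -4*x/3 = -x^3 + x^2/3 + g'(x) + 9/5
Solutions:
 g(x) = C1 + x^4/4 - x^3/9 - 2*x^2/3 - 9*x/5


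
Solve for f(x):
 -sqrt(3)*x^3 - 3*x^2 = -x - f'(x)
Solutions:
 f(x) = C1 + sqrt(3)*x^4/4 + x^3 - x^2/2


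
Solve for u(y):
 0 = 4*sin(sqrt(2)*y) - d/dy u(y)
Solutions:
 u(y) = C1 - 2*sqrt(2)*cos(sqrt(2)*y)


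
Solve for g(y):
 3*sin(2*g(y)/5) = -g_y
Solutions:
 3*y + 5*log(cos(2*g(y)/5) - 1)/4 - 5*log(cos(2*g(y)/5) + 1)/4 = C1


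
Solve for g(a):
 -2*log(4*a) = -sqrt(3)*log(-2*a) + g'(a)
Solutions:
 g(a) = C1 - a*(2 - sqrt(3))*log(a) + a*(-4*log(2) - sqrt(3) + sqrt(3)*log(2) + 2 + sqrt(3)*I*pi)


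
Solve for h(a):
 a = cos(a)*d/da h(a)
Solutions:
 h(a) = C1 + Integral(a/cos(a), a)


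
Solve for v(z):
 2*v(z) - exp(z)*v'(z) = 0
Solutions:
 v(z) = C1*exp(-2*exp(-z))


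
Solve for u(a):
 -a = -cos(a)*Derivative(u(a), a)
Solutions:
 u(a) = C1 + Integral(a/cos(a), a)


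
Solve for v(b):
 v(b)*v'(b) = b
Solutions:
 v(b) = -sqrt(C1 + b^2)
 v(b) = sqrt(C1 + b^2)


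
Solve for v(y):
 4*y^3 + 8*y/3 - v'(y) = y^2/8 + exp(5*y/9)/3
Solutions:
 v(y) = C1 + y^4 - y^3/24 + 4*y^2/3 - 3*exp(5*y/9)/5


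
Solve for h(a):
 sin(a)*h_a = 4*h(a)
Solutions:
 h(a) = C1*(cos(a)^2 - 2*cos(a) + 1)/(cos(a)^2 + 2*cos(a) + 1)


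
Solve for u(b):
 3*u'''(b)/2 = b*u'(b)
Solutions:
 u(b) = C1 + Integral(C2*airyai(2^(1/3)*3^(2/3)*b/3) + C3*airybi(2^(1/3)*3^(2/3)*b/3), b)


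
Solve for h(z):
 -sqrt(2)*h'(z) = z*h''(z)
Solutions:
 h(z) = C1 + C2*z^(1 - sqrt(2))


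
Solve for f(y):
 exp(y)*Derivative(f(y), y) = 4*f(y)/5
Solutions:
 f(y) = C1*exp(-4*exp(-y)/5)


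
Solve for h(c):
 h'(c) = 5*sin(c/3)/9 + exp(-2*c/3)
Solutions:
 h(c) = C1 - 5*cos(c/3)/3 - 3*exp(-2*c/3)/2


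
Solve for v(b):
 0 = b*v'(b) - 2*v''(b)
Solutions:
 v(b) = C1 + C2*erfi(b/2)


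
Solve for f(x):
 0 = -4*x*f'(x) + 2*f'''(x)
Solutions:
 f(x) = C1 + Integral(C2*airyai(2^(1/3)*x) + C3*airybi(2^(1/3)*x), x)


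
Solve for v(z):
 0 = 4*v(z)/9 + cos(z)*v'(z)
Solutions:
 v(z) = C1*(sin(z) - 1)^(2/9)/(sin(z) + 1)^(2/9)


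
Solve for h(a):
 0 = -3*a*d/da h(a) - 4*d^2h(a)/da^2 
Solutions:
 h(a) = C1 + C2*erf(sqrt(6)*a/4)


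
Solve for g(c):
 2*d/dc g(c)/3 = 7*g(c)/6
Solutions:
 g(c) = C1*exp(7*c/4)


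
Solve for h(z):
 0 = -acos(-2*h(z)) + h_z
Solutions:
 Integral(1/acos(-2*_y), (_y, h(z))) = C1 + z


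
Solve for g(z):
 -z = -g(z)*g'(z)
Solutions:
 g(z) = -sqrt(C1 + z^2)
 g(z) = sqrt(C1 + z^2)


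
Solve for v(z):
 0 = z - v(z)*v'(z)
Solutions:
 v(z) = -sqrt(C1 + z^2)
 v(z) = sqrt(C1 + z^2)


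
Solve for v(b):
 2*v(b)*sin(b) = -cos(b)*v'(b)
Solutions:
 v(b) = C1*cos(b)^2


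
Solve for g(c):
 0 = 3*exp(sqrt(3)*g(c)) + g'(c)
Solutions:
 g(c) = sqrt(3)*(2*log(1/(C1 + 3*c)) - log(3))/6


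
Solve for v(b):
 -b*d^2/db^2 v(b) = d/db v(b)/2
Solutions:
 v(b) = C1 + C2*sqrt(b)


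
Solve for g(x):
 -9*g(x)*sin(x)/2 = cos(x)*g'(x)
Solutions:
 g(x) = C1*cos(x)^(9/2)


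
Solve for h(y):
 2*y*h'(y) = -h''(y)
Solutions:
 h(y) = C1 + C2*erf(y)


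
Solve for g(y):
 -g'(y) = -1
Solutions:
 g(y) = C1 + y


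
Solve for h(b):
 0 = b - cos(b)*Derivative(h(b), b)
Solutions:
 h(b) = C1 + Integral(b/cos(b), b)


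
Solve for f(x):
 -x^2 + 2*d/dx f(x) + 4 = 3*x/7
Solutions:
 f(x) = C1 + x^3/6 + 3*x^2/28 - 2*x


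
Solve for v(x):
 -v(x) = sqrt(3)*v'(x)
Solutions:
 v(x) = C1*exp(-sqrt(3)*x/3)


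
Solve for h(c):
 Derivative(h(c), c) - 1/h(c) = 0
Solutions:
 h(c) = -sqrt(C1 + 2*c)
 h(c) = sqrt(C1 + 2*c)


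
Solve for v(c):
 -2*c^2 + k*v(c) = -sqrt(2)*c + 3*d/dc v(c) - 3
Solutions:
 v(c) = C1*exp(c*k/3) + 2*c^2/k - sqrt(2)*c/k + 12*c/k^2 - 3/k - 3*sqrt(2)/k^2 + 36/k^3


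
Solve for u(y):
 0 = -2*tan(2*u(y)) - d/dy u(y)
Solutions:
 u(y) = -asin(C1*exp(-4*y))/2 + pi/2
 u(y) = asin(C1*exp(-4*y))/2


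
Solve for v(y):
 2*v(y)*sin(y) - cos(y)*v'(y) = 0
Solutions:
 v(y) = C1/cos(y)^2


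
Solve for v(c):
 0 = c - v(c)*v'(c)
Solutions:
 v(c) = -sqrt(C1 + c^2)
 v(c) = sqrt(C1 + c^2)


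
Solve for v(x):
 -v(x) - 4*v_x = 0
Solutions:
 v(x) = C1*exp(-x/4)


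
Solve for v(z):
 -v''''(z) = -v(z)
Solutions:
 v(z) = C1*exp(-z) + C2*exp(z) + C3*sin(z) + C4*cos(z)


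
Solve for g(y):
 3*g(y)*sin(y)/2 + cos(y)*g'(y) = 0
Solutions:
 g(y) = C1*cos(y)^(3/2)


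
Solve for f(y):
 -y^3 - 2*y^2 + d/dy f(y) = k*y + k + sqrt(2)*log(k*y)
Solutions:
 f(y) = C1 + k*y^2/2 + y^4/4 + 2*y^3/3 + y*(k - sqrt(2)) + sqrt(2)*y*log(k*y)


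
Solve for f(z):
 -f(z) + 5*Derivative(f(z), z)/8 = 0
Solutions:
 f(z) = C1*exp(8*z/5)


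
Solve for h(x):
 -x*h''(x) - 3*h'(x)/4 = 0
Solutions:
 h(x) = C1 + C2*x^(1/4)


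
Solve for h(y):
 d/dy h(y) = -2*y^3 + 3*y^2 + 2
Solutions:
 h(y) = C1 - y^4/2 + y^3 + 2*y


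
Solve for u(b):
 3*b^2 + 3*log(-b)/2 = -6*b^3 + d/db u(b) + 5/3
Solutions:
 u(b) = C1 + 3*b^4/2 + b^3 + 3*b*log(-b)/2 - 19*b/6


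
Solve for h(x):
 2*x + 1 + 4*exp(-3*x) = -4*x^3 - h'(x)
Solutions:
 h(x) = C1 - x^4 - x^2 - x + 4*exp(-3*x)/3


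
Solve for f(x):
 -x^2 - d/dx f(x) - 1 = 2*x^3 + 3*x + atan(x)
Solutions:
 f(x) = C1 - x^4/2 - x^3/3 - 3*x^2/2 - x*atan(x) - x + log(x^2 + 1)/2


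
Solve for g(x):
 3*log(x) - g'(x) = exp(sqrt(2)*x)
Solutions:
 g(x) = C1 + 3*x*log(x) - 3*x - sqrt(2)*exp(sqrt(2)*x)/2


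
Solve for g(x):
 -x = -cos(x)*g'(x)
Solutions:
 g(x) = C1 + Integral(x/cos(x), x)


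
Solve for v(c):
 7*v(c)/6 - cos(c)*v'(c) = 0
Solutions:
 v(c) = C1*(sin(c) + 1)^(7/12)/(sin(c) - 1)^(7/12)


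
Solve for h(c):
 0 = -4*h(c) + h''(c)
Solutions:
 h(c) = C1*exp(-2*c) + C2*exp(2*c)


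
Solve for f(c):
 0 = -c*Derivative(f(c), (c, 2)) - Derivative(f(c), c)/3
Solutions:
 f(c) = C1 + C2*c^(2/3)


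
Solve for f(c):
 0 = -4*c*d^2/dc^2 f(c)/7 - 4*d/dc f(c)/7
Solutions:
 f(c) = C1 + C2*log(c)


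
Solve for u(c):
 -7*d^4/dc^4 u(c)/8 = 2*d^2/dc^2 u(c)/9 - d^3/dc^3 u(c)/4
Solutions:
 u(c) = C1 + C2*c + (C3*sin(sqrt(103)*c/21) + C4*cos(sqrt(103)*c/21))*exp(c/7)


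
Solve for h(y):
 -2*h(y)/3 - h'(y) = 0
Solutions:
 h(y) = C1*exp(-2*y/3)


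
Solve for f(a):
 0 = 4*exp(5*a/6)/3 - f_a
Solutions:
 f(a) = C1 + 8*exp(5*a/6)/5


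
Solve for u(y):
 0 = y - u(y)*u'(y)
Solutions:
 u(y) = -sqrt(C1 + y^2)
 u(y) = sqrt(C1 + y^2)


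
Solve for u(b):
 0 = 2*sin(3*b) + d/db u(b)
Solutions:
 u(b) = C1 + 2*cos(3*b)/3


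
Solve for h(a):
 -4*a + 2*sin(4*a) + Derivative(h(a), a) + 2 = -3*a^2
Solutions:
 h(a) = C1 - a^3 + 2*a^2 - 2*a + cos(4*a)/2


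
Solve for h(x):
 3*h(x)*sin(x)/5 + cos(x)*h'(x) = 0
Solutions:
 h(x) = C1*cos(x)^(3/5)


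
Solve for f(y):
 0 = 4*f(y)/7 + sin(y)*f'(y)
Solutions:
 f(y) = C1*(cos(y) + 1)^(2/7)/(cos(y) - 1)^(2/7)


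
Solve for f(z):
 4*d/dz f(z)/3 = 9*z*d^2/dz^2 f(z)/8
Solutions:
 f(z) = C1 + C2*z^(59/27)


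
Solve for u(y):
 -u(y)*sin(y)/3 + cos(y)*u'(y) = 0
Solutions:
 u(y) = C1/cos(y)^(1/3)


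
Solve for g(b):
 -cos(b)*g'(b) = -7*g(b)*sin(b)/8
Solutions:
 g(b) = C1/cos(b)^(7/8)


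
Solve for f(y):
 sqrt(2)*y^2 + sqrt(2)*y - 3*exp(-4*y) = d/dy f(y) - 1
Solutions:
 f(y) = C1 + sqrt(2)*y^3/3 + sqrt(2)*y^2/2 + y + 3*exp(-4*y)/4


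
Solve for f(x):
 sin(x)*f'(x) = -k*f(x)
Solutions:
 f(x) = C1*exp(k*(-log(cos(x) - 1) + log(cos(x) + 1))/2)


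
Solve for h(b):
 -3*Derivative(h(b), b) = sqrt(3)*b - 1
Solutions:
 h(b) = C1 - sqrt(3)*b^2/6 + b/3


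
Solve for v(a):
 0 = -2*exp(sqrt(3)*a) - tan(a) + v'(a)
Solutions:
 v(a) = C1 + 2*sqrt(3)*exp(sqrt(3)*a)/3 - log(cos(a))


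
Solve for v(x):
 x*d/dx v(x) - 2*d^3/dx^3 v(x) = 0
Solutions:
 v(x) = C1 + Integral(C2*airyai(2^(2/3)*x/2) + C3*airybi(2^(2/3)*x/2), x)


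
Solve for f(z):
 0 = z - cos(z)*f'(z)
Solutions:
 f(z) = C1 + Integral(z/cos(z), z)


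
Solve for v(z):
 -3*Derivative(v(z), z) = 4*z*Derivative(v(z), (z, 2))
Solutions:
 v(z) = C1 + C2*z^(1/4)


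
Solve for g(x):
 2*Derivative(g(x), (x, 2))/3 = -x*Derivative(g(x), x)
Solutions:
 g(x) = C1 + C2*erf(sqrt(3)*x/2)


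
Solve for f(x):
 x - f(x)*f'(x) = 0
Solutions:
 f(x) = -sqrt(C1 + x^2)
 f(x) = sqrt(C1 + x^2)


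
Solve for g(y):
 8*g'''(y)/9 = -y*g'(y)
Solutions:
 g(y) = C1 + Integral(C2*airyai(-3^(2/3)*y/2) + C3*airybi(-3^(2/3)*y/2), y)


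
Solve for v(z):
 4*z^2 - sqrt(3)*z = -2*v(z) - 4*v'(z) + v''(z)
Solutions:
 v(z) = C1*exp(z*(2 - sqrt(6))) + C2*exp(z*(2 + sqrt(6))) - 2*z^2 + sqrt(3)*z/2 + 8*z - 18 - sqrt(3)


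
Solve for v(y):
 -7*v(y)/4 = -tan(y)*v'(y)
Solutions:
 v(y) = C1*sin(y)^(7/4)


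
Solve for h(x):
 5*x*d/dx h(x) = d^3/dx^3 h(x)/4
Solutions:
 h(x) = C1 + Integral(C2*airyai(20^(1/3)*x) + C3*airybi(20^(1/3)*x), x)


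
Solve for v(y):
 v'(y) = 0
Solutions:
 v(y) = C1


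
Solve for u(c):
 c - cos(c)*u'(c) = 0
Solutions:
 u(c) = C1 + Integral(c/cos(c), c)


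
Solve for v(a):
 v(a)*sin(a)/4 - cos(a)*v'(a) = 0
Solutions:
 v(a) = C1/cos(a)^(1/4)


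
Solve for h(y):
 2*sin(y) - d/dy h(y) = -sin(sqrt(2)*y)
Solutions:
 h(y) = C1 - 2*cos(y) - sqrt(2)*cos(sqrt(2)*y)/2


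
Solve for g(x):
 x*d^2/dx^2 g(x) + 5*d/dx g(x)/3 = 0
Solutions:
 g(x) = C1 + C2/x^(2/3)


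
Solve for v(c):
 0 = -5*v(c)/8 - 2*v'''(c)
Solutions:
 v(c) = C3*exp(-2^(2/3)*5^(1/3)*c/4) + (C1*sin(2^(2/3)*sqrt(3)*5^(1/3)*c/8) + C2*cos(2^(2/3)*sqrt(3)*5^(1/3)*c/8))*exp(2^(2/3)*5^(1/3)*c/8)


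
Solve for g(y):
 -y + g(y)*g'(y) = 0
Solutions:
 g(y) = -sqrt(C1 + y^2)
 g(y) = sqrt(C1 + y^2)


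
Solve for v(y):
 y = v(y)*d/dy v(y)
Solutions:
 v(y) = -sqrt(C1 + y^2)
 v(y) = sqrt(C1 + y^2)


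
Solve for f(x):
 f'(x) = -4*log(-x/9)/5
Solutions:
 f(x) = C1 - 4*x*log(-x)/5 + 4*x*(1 + 2*log(3))/5


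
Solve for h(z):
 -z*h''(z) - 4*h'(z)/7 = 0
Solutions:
 h(z) = C1 + C2*z^(3/7)


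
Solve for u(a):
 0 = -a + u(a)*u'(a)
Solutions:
 u(a) = -sqrt(C1 + a^2)
 u(a) = sqrt(C1 + a^2)


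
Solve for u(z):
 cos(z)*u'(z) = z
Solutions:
 u(z) = C1 + Integral(z/cos(z), z)


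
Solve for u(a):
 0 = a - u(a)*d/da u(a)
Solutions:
 u(a) = -sqrt(C1 + a^2)
 u(a) = sqrt(C1 + a^2)


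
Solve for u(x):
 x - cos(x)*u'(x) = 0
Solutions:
 u(x) = C1 + Integral(x/cos(x), x)


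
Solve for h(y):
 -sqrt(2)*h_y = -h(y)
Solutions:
 h(y) = C1*exp(sqrt(2)*y/2)


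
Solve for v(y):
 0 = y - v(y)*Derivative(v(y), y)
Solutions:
 v(y) = -sqrt(C1 + y^2)
 v(y) = sqrt(C1 + y^2)


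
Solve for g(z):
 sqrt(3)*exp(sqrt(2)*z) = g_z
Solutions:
 g(z) = C1 + sqrt(6)*exp(sqrt(2)*z)/2


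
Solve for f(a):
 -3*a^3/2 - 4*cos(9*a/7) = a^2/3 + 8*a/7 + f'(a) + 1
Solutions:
 f(a) = C1 - 3*a^4/8 - a^3/9 - 4*a^2/7 - a - 28*sin(9*a/7)/9


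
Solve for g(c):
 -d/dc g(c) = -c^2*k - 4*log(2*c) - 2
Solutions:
 g(c) = C1 + c^3*k/3 + 4*c*log(c) - 2*c + c*log(16)


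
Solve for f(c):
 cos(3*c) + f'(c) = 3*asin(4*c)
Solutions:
 f(c) = C1 + 3*c*asin(4*c) + 3*sqrt(1 - 16*c^2)/4 - sin(3*c)/3


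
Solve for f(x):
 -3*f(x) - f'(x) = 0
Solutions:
 f(x) = C1*exp(-3*x)


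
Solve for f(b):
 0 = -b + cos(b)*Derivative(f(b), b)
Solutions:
 f(b) = C1 + Integral(b/cos(b), b)


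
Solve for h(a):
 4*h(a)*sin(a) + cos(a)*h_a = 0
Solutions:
 h(a) = C1*cos(a)^4


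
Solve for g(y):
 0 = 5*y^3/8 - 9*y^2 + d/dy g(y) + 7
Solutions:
 g(y) = C1 - 5*y^4/32 + 3*y^3 - 7*y


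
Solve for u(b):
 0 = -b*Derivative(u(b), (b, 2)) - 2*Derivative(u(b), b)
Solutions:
 u(b) = C1 + C2/b


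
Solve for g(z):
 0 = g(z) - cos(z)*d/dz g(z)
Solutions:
 g(z) = C1*sqrt(sin(z) + 1)/sqrt(sin(z) - 1)


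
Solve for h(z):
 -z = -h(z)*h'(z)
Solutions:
 h(z) = -sqrt(C1 + z^2)
 h(z) = sqrt(C1 + z^2)


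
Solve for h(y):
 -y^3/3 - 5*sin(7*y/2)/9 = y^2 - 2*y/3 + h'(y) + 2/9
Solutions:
 h(y) = C1 - y^4/12 - y^3/3 + y^2/3 - 2*y/9 + 10*cos(7*y/2)/63


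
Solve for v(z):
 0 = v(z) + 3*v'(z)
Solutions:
 v(z) = C1*exp(-z/3)


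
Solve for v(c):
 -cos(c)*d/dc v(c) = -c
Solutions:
 v(c) = C1 + Integral(c/cos(c), c)


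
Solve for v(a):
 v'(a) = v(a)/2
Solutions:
 v(a) = C1*exp(a/2)


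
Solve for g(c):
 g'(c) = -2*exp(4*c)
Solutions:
 g(c) = C1 - exp(4*c)/2


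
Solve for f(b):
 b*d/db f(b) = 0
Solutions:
 f(b) = C1


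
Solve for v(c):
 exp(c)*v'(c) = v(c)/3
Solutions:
 v(c) = C1*exp(-exp(-c)/3)


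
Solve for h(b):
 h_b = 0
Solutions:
 h(b) = C1


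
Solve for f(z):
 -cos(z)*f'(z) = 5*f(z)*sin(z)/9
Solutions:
 f(z) = C1*cos(z)^(5/9)


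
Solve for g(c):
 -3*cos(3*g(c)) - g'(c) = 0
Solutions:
 g(c) = -asin((C1 + exp(18*c))/(C1 - exp(18*c)))/3 + pi/3
 g(c) = asin((C1 + exp(18*c))/(C1 - exp(18*c)))/3


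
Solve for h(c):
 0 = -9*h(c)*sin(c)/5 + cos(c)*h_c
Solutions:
 h(c) = C1/cos(c)^(9/5)


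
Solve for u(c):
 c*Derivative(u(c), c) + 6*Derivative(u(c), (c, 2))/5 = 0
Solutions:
 u(c) = C1 + C2*erf(sqrt(15)*c/6)


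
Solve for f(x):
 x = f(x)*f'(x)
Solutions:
 f(x) = -sqrt(C1 + x^2)
 f(x) = sqrt(C1 + x^2)


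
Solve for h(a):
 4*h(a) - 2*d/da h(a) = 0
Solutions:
 h(a) = C1*exp(2*a)


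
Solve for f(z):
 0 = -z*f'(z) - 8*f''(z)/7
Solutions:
 f(z) = C1 + C2*erf(sqrt(7)*z/4)


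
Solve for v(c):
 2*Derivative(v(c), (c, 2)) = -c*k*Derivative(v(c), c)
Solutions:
 v(c) = Piecewise((-sqrt(pi)*C1*erf(c*sqrt(k)/2)/sqrt(k) - C2, (k > 0) | (k < 0)), (-C1*c - C2, True))


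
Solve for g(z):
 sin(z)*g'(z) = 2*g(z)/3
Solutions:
 g(z) = C1*(cos(z) - 1)^(1/3)/(cos(z) + 1)^(1/3)


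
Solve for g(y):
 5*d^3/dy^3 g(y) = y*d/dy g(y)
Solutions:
 g(y) = C1 + Integral(C2*airyai(5^(2/3)*y/5) + C3*airybi(5^(2/3)*y/5), y)


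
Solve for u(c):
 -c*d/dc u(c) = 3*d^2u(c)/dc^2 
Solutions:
 u(c) = C1 + C2*erf(sqrt(6)*c/6)


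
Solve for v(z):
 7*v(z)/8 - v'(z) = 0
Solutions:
 v(z) = C1*exp(7*z/8)


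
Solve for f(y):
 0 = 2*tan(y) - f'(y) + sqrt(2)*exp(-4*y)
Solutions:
 f(y) = C1 + log(tan(y)^2 + 1) - sqrt(2)*exp(-4*y)/4


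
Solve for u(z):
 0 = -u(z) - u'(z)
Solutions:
 u(z) = C1*exp(-z)


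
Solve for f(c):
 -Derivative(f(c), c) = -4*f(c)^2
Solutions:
 f(c) = -1/(C1 + 4*c)


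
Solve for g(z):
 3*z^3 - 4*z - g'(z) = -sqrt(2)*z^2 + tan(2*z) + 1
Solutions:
 g(z) = C1 + 3*z^4/4 + sqrt(2)*z^3/3 - 2*z^2 - z + log(cos(2*z))/2


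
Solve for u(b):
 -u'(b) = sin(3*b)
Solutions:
 u(b) = C1 + cos(3*b)/3


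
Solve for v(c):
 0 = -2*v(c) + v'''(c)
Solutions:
 v(c) = C3*exp(2^(1/3)*c) + (C1*sin(2^(1/3)*sqrt(3)*c/2) + C2*cos(2^(1/3)*sqrt(3)*c/2))*exp(-2^(1/3)*c/2)


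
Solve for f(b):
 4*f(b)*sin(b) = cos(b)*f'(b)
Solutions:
 f(b) = C1/cos(b)^4


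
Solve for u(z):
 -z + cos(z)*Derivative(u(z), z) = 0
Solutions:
 u(z) = C1 + Integral(z/cos(z), z)


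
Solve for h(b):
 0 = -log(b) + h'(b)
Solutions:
 h(b) = C1 + b*log(b) - b


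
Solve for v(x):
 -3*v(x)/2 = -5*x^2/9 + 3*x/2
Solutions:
 v(x) = x*(10*x - 27)/27


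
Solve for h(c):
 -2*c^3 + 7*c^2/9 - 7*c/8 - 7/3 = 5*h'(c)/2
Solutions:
 h(c) = C1 - c^4/5 + 14*c^3/135 - 7*c^2/40 - 14*c/15


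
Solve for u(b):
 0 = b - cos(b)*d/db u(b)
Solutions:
 u(b) = C1 + Integral(b/cos(b), b)


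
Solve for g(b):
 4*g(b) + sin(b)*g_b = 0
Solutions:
 g(b) = C1*(cos(b)^2 + 2*cos(b) + 1)/(cos(b)^2 - 2*cos(b) + 1)


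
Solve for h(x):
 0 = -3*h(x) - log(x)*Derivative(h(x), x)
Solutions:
 h(x) = C1*exp(-3*li(x))


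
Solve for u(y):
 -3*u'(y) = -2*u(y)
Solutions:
 u(y) = C1*exp(2*y/3)


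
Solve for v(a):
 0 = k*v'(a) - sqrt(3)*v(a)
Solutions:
 v(a) = C1*exp(sqrt(3)*a/k)


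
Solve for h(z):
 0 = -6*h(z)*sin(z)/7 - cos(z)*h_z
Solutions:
 h(z) = C1*cos(z)^(6/7)


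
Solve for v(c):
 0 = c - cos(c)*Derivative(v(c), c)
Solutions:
 v(c) = C1 + Integral(c/cos(c), c)


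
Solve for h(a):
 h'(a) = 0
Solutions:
 h(a) = C1


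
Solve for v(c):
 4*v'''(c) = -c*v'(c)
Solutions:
 v(c) = C1 + Integral(C2*airyai(-2^(1/3)*c/2) + C3*airybi(-2^(1/3)*c/2), c)


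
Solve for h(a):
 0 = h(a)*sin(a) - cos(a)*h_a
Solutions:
 h(a) = C1/cos(a)


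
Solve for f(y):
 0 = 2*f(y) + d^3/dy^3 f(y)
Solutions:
 f(y) = C3*exp(-2^(1/3)*y) + (C1*sin(2^(1/3)*sqrt(3)*y/2) + C2*cos(2^(1/3)*sqrt(3)*y/2))*exp(2^(1/3)*y/2)


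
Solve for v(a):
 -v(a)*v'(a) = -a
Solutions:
 v(a) = -sqrt(C1 + a^2)
 v(a) = sqrt(C1 + a^2)


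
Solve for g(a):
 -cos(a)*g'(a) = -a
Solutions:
 g(a) = C1 + Integral(a/cos(a), a)


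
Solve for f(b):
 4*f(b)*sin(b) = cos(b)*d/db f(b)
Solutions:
 f(b) = C1/cos(b)^4


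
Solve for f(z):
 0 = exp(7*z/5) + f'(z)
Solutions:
 f(z) = C1 - 5*exp(7*z/5)/7


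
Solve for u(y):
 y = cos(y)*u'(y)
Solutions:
 u(y) = C1 + Integral(y/cos(y), y)


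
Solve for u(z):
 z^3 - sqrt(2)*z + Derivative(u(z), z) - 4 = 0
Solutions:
 u(z) = C1 - z^4/4 + sqrt(2)*z^2/2 + 4*z


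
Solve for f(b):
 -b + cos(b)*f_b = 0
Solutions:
 f(b) = C1 + Integral(b/cos(b), b)


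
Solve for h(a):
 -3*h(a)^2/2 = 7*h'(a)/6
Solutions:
 h(a) = 7/(C1 + 9*a)


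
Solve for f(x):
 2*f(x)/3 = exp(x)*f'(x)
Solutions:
 f(x) = C1*exp(-2*exp(-x)/3)


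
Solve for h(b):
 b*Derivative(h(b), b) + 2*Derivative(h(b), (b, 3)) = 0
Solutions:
 h(b) = C1 + Integral(C2*airyai(-2^(2/3)*b/2) + C3*airybi(-2^(2/3)*b/2), b)


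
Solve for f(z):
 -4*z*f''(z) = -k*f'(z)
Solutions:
 f(z) = C1 + z^(re(k)/4 + 1)*(C2*sin(log(z)*Abs(im(k))/4) + C3*cos(log(z)*im(k)/4))


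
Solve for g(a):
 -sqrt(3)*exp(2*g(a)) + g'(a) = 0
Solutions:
 g(a) = log(-sqrt(-1/(C1 + sqrt(3)*a))) - log(2)/2
 g(a) = log(-1/(C1 + sqrt(3)*a))/2 - log(2)/2


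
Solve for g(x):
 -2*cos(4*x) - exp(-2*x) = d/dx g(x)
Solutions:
 g(x) = C1 - sin(4*x)/2 + exp(-2*x)/2


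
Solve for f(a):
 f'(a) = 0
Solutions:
 f(a) = C1


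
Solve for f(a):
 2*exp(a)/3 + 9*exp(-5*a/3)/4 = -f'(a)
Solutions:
 f(a) = C1 - 2*exp(a)/3 + 27*exp(-5*a/3)/20


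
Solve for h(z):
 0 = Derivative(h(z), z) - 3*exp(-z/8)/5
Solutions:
 h(z) = C1 - 24*exp(-z/8)/5


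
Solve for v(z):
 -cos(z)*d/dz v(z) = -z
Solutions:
 v(z) = C1 + Integral(z/cos(z), z)


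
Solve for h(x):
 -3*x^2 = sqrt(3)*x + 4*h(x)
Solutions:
 h(x) = x*(-3*x - sqrt(3))/4


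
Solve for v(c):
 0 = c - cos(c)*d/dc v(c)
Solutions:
 v(c) = C1 + Integral(c/cos(c), c)


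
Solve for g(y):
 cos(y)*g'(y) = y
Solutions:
 g(y) = C1 + Integral(y/cos(y), y)


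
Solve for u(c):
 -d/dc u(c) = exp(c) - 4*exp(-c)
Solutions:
 u(c) = C1 - exp(c) - 4*exp(-c)


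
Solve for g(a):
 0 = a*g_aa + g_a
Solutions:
 g(a) = C1 + C2*log(a)


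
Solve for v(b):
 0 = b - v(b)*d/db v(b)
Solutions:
 v(b) = -sqrt(C1 + b^2)
 v(b) = sqrt(C1 + b^2)


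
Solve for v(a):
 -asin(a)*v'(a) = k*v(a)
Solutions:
 v(a) = C1*exp(-k*Integral(1/asin(a), a))


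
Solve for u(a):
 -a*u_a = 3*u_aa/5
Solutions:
 u(a) = C1 + C2*erf(sqrt(30)*a/6)


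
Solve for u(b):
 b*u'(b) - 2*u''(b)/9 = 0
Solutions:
 u(b) = C1 + C2*erfi(3*b/2)


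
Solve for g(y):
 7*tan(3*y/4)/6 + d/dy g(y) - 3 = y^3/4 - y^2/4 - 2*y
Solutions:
 g(y) = C1 + y^4/16 - y^3/12 - y^2 + 3*y + 14*log(cos(3*y/4))/9


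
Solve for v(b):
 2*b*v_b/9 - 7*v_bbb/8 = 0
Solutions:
 v(b) = C1 + Integral(C2*airyai(2*294^(1/3)*b/21) + C3*airybi(2*294^(1/3)*b/21), b)


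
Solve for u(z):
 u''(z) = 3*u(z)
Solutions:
 u(z) = C1*exp(-sqrt(3)*z) + C2*exp(sqrt(3)*z)


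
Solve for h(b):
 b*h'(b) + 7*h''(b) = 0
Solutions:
 h(b) = C1 + C2*erf(sqrt(14)*b/14)


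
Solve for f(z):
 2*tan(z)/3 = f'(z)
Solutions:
 f(z) = C1 - 2*log(cos(z))/3


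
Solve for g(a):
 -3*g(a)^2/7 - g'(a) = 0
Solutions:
 g(a) = 7/(C1 + 3*a)


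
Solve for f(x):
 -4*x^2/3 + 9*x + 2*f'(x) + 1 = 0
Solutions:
 f(x) = C1 + 2*x^3/9 - 9*x^2/4 - x/2


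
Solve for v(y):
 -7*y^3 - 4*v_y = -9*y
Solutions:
 v(y) = C1 - 7*y^4/16 + 9*y^2/8


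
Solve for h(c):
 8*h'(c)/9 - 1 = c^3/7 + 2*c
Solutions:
 h(c) = C1 + 9*c^4/224 + 9*c^2/8 + 9*c/8


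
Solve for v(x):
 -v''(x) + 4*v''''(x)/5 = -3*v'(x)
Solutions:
 v(x) = C1 + C2*exp(15^(1/3)*x*(15^(1/3)/(sqrt(714) + 27)^(1/3) + (sqrt(714) + 27)^(1/3))/12)*sin(3^(1/6)*5^(1/3)*x*(-3^(2/3)*(sqrt(714) + 27)^(1/3) + 3*5^(1/3)/(sqrt(714) + 27)^(1/3))/12) + C3*exp(15^(1/3)*x*(15^(1/3)/(sqrt(714) + 27)^(1/3) + (sqrt(714) + 27)^(1/3))/12)*cos(3^(1/6)*5^(1/3)*x*(-3^(2/3)*(sqrt(714) + 27)^(1/3) + 3*5^(1/3)/(sqrt(714) + 27)^(1/3))/12) + C4*exp(-15^(1/3)*x*(15^(1/3)/(sqrt(714) + 27)^(1/3) + (sqrt(714) + 27)^(1/3))/6)


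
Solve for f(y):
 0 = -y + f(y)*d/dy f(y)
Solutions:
 f(y) = -sqrt(C1 + y^2)
 f(y) = sqrt(C1 + y^2)


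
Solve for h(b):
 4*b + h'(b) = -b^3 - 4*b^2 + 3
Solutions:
 h(b) = C1 - b^4/4 - 4*b^3/3 - 2*b^2 + 3*b


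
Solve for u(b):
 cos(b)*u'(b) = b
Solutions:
 u(b) = C1 + Integral(b/cos(b), b)


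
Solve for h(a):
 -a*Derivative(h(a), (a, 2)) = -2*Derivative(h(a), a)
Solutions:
 h(a) = C1 + C2*a^3


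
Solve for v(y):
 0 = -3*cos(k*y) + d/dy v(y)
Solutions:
 v(y) = C1 + 3*sin(k*y)/k


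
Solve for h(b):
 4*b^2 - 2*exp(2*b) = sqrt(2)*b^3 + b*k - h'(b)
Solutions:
 h(b) = C1 + sqrt(2)*b^4/4 - 4*b^3/3 + b^2*k/2 + exp(2*b)


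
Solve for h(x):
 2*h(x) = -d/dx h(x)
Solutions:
 h(x) = C1*exp(-2*x)


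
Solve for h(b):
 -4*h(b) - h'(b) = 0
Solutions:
 h(b) = C1*exp(-4*b)


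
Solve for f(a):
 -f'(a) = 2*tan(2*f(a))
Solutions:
 f(a) = -asin(C1*exp(-4*a))/2 + pi/2
 f(a) = asin(C1*exp(-4*a))/2


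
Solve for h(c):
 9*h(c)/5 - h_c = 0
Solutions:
 h(c) = C1*exp(9*c/5)


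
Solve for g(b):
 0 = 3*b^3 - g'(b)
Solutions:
 g(b) = C1 + 3*b^4/4


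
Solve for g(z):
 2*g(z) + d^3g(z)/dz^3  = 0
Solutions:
 g(z) = C3*exp(-2^(1/3)*z) + (C1*sin(2^(1/3)*sqrt(3)*z/2) + C2*cos(2^(1/3)*sqrt(3)*z/2))*exp(2^(1/3)*z/2)


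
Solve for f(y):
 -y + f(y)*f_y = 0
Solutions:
 f(y) = -sqrt(C1 + y^2)
 f(y) = sqrt(C1 + y^2)


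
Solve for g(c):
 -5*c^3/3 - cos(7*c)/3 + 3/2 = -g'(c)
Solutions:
 g(c) = C1 + 5*c^4/12 - 3*c/2 + sin(7*c)/21


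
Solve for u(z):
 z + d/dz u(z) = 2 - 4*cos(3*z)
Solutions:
 u(z) = C1 - z^2/2 + 2*z - 4*sin(3*z)/3


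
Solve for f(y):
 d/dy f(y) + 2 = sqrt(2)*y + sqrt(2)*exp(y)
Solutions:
 f(y) = C1 + sqrt(2)*y^2/2 - 2*y + sqrt(2)*exp(y)


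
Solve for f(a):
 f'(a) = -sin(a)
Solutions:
 f(a) = C1 + cos(a)


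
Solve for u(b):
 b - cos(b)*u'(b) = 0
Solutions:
 u(b) = C1 + Integral(b/cos(b), b)


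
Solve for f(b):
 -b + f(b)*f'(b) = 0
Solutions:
 f(b) = -sqrt(C1 + b^2)
 f(b) = sqrt(C1 + b^2)


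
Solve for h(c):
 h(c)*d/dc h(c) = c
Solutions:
 h(c) = -sqrt(C1 + c^2)
 h(c) = sqrt(C1 + c^2)


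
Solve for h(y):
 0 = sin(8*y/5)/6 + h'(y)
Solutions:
 h(y) = C1 + 5*cos(8*y/5)/48


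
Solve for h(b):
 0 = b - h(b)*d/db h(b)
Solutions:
 h(b) = -sqrt(C1 + b^2)
 h(b) = sqrt(C1 + b^2)


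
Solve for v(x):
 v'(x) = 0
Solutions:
 v(x) = C1


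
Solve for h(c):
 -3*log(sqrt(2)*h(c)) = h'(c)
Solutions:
 2*Integral(1/(2*log(_y) + log(2)), (_y, h(c)))/3 = C1 - c


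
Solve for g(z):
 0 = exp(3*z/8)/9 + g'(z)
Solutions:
 g(z) = C1 - 8*exp(3*z/8)/27


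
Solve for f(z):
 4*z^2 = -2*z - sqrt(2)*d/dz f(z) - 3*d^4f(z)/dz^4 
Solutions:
 f(z) = C1 + C4*exp(-2^(1/6)*3^(2/3)*z/3) - 2*sqrt(2)*z^3/3 - sqrt(2)*z^2/2 + (C2*sin(6^(1/6)*z/2) + C3*cos(6^(1/6)*z/2))*exp(2^(1/6)*3^(2/3)*z/6)


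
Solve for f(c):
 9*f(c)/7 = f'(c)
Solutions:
 f(c) = C1*exp(9*c/7)


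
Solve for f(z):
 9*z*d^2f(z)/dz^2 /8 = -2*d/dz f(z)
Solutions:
 f(z) = C1 + C2/z^(7/9)


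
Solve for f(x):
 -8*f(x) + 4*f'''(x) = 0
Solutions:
 f(x) = C3*exp(2^(1/3)*x) + (C1*sin(2^(1/3)*sqrt(3)*x/2) + C2*cos(2^(1/3)*sqrt(3)*x/2))*exp(-2^(1/3)*x/2)


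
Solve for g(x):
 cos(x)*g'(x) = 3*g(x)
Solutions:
 g(x) = C1*(sin(x) + 1)^(3/2)/(sin(x) - 1)^(3/2)


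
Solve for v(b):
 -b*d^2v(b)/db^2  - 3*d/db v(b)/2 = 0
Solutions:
 v(b) = C1 + C2/sqrt(b)


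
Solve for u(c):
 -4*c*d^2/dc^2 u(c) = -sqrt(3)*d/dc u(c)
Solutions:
 u(c) = C1 + C2*c^(sqrt(3)/4 + 1)


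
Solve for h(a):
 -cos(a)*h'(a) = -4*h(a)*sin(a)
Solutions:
 h(a) = C1/cos(a)^4


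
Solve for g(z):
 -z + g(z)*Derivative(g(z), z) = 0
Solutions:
 g(z) = -sqrt(C1 + z^2)
 g(z) = sqrt(C1 + z^2)


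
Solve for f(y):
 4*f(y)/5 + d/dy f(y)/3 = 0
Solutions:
 f(y) = C1*exp(-12*y/5)


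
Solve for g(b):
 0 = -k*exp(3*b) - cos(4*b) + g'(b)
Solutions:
 g(b) = C1 + k*exp(3*b)/3 + sin(4*b)/4


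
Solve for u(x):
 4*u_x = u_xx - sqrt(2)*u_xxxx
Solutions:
 u(x) = C1 + C2*exp(3^(1/3)*x*(sqrt(2)*3^(1/3)/(sqrt(3)*sqrt(216 - sqrt(2))/2 + 9*sqrt(2))^(1/3) + 2*(sqrt(3)*sqrt(216 - sqrt(2))/2 + 9*sqrt(2))^(1/3))/12)*sin(x*(-3*sqrt(6)/(3*sqrt(3)*sqrt(216 - sqrt(2))/2 + 27*sqrt(2))^(1/3) + 2*sqrt(3)*(3*sqrt(3)*sqrt(216 - sqrt(2))/2 + 27*sqrt(2))^(1/3))/12) + C3*exp(3^(1/3)*x*(sqrt(2)*3^(1/3)/(sqrt(3)*sqrt(216 - sqrt(2))/2 + 9*sqrt(2))^(1/3) + 2*(sqrt(3)*sqrt(216 - sqrt(2))/2 + 9*sqrt(2))^(1/3))/12)*cos(x*(-3*sqrt(6)/(3*sqrt(3)*sqrt(216 - sqrt(2))/2 + 27*sqrt(2))^(1/3) + 2*sqrt(3)*(3*sqrt(3)*sqrt(216 - sqrt(2))/2 + 27*sqrt(2))^(1/3))/12) + C4*exp(-3^(1/3)*x*(sqrt(2)*3^(1/3)/(sqrt(3)*sqrt(216 - sqrt(2))/2 + 9*sqrt(2))^(1/3) + 2*(sqrt(3)*sqrt(216 - sqrt(2))/2 + 9*sqrt(2))^(1/3))/6)
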